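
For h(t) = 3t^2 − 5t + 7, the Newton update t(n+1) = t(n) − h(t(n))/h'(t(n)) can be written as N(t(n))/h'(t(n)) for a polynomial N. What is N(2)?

5

h'(t) = 6t − 5.
N(t) = t·h'(t) − h(t) = t·(6t − 5) − (3t^2 − 5t + 7) = 3t^2 − 7.
N(2) = 5.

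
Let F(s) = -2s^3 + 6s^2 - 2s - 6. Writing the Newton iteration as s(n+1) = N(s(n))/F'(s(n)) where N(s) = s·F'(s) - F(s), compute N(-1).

F'(s) = -6s^2 + 12s - 2.
N(s) = s·F'(s) - F(s) = s·(-6s^2 + 12s - 2) - (-2s^3 + 6s^2 - 2s - 6) = -4s^3 + 6s^2 + 6.
N(-1) = 16.

16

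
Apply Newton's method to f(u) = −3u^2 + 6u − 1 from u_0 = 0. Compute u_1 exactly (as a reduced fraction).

f'(u) = −6u + 6.
f(0) = −1, f'(0) = 6, so u_1 = 0 − (−1)/6 = 1/6.

1/6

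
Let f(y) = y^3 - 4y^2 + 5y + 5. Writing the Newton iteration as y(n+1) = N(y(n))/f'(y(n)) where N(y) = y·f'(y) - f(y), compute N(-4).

f'(y) = 3y^2 - 8y + 5.
N(y) = y·f'(y) - f(y) = y·(3y^2 - 8y + 5) - (y^3 - 4y^2 + 5y + 5) = 2y^3 - 4y^2 - 5.
N(-4) = -197.

-197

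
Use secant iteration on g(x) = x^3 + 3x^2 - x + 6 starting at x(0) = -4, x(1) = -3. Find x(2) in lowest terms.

g(-4) = -6, g(-3) = 9. x(2) = (-3) - 9·((-3) - (-4))/(9 - (-6)) = -18/5.

-18/5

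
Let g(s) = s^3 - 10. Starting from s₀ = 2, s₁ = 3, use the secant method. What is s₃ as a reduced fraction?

g(2) = -2, g(3) = 17. s₂ = 3 - 17·(3 - 2)/(17 - (-2)) = 40/19.
g(3) = 17, g(40/19) = -4590/6859. s₃ = (40/19) - (-4590/6859)·((40/19) - 3)/((-4590/6859) - 17) = 15250/7129.

15250/7129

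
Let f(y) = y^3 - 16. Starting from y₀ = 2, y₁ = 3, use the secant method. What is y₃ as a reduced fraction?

f(2) = -8, f(3) = 11. y₂ = 3 - 11·(3 - 2)/(11 - (-8)) = 46/19.
f(3) = 11, f(46/19) = -12408/6859. y₃ = (46/19) - (-12408/6859)·((46/19) - 3)/((-12408/6859) - 11) = 19990/7987.

19990/7987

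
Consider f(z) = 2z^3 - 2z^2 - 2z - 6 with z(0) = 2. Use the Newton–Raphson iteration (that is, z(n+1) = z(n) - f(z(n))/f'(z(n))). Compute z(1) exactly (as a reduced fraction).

15/7

f'(z) = 6z^2 - 4z - 2.
f(2) = -2, f'(2) = 14, so z(1) = 2 - (-2)/14 = 15/7.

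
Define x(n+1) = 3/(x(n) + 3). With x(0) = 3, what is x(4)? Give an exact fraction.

27/34

x(1) = 3/(3 + 3) = 1/2.
x(2) = 3/(1/2 + 3) = 6/7.
x(3) = 3/(6/7 + 3) = 7/9.
x(4) = 3/(7/9 + 3) = 27/34.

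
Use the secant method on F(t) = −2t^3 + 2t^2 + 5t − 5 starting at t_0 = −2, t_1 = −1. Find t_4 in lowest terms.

−1032761/659911

F(−2) = 9, F(−1) = −6. t_2 = (−1) − (−6)·((−1) − (−2))/((−6) − 9) = −7/5.
F(−1) = −6, F(−7/5) = −324/125. t_3 = (−7/5) − (−324/125)·((−7/5) − (−1))/((−324/125) − (−6)) = −121/71.
F(−7/5) = −324/125, F(−121/71) = 782784/357911. t_4 = (−121/71) − (782784/357911)·((−121/71) − (−7/5))/((782784/357911) − (−324/125)) = −1032761/659911.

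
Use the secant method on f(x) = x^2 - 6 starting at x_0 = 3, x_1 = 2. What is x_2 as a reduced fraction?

12/5

f(3) = 3, f(2) = -2. x_2 = 2 - (-2)·(2 - 3)/((-2) - 3) = 12/5.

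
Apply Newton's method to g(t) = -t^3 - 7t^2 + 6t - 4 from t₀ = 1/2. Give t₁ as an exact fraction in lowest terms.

-8/7

g'(t) = -3t^2 - 14t + 6.
g(1/2) = -23/8, g'(1/2) = -7/4, so t₁ = (1/2) - (-23/8)/(-7/4) = -8/7.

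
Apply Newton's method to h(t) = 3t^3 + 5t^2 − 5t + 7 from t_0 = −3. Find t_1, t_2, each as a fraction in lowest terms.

h'(t) = 9t^2 + 10t − 5.
h(−3) = −14, h'(−3) = 46, so t_1 = (−3) − (−14)/46 = −62/23.
h(−62/23) = −23765/12167, h'(−62/23) = 17691/529, so t_2 = (−62/23) − (−23765/12167)/(17691/529) = −1073077/406893.

t_1 = −62/23, t_2 = −1073077/406893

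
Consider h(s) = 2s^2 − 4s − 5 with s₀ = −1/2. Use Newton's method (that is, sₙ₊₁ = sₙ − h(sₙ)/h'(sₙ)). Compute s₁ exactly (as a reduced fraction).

h'(s) = 4s − 4.
h(−1/2) = −5/2, h'(−1/2) = −6, so s₁ = (−1/2) − (−5/2)/(−6) = −11/12.

−11/12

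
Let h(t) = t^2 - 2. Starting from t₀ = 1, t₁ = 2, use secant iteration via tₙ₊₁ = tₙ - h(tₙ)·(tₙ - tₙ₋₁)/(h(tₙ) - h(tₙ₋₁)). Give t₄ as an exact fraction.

58/41

h(1) = -1, h(2) = 2. t₂ = 2 - 2·(2 - 1)/(2 - (-1)) = 4/3.
h(2) = 2, h(4/3) = -2/9. t₃ = (4/3) - (-2/9)·((4/3) - 2)/((-2/9) - 2) = 7/5.
h(4/3) = -2/9, h(7/5) = -1/25. t₄ = (7/5) - (-1/25)·((7/5) - (4/3))/((-1/25) - (-2/9)) = 58/41.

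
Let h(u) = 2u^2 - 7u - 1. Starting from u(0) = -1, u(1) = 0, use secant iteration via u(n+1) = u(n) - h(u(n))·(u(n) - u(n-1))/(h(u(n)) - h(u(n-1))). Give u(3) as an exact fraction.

h(-1) = 8, h(0) = -1. u(2) = 0 - (-1)·(0 - (-1))/((-1) - 8) = -1/9.
h(0) = -1, h(-1/9) = -16/81. u(3) = (-1/9) - (-16/81)·((-1/9) - 0)/((-16/81) - (-1)) = -9/65.

-9/65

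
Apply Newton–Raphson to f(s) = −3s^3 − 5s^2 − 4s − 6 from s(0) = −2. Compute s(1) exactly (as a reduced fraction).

f'(s) = −9s^2 − 10s − 4.
f(−2) = 6, f'(−2) = −20, so s(1) = (−2) − 6/(−20) = −17/10.

−17/10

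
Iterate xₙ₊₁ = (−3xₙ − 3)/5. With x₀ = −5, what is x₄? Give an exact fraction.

x₁ = (−3·(−5) − 3)/5 = 12/5.
x₂ = (−3·(12/5) − 3)/5 = −51/25.
x₃ = (−3·(−51/25) − 3)/5 = 78/125.
x₄ = (−3·(78/125) − 3)/5 = −609/625.

−609/625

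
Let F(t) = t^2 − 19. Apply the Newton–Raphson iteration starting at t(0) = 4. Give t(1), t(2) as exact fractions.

F'(t) = 2t.
F(4) = −3, F'(4) = 8, so t(1) = 4 − (−3)/8 = 35/8.
F(35/8) = 9/64, F'(35/8) = 35/4, so t(2) = (35/8) − (9/64)/(35/4) = 2441/560.

t(1) = 35/8, t(2) = 2441/560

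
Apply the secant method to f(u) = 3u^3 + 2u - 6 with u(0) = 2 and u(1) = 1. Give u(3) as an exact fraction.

6558/6029

f(2) = 22, f(1) = -1. u(2) = 1 - (-1)·(1 - 2)/((-1) - 22) = 24/23.
f(1) = -1, f(24/23) = -6138/12167. u(3) = (24/23) - (-6138/12167)·((24/23) - 1)/((-6138/12167) - (-1)) = 6558/6029.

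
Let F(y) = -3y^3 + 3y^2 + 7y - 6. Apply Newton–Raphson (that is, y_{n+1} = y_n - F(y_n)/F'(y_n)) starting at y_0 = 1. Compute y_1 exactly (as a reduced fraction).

3/4

F'(y) = -9y^2 + 6y + 7.
F(1) = 1, F'(1) = 4, so y_1 = 1 - 1/4 = 3/4.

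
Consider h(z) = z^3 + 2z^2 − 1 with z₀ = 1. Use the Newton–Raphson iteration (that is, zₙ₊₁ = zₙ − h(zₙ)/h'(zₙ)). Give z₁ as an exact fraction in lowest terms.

h'(z) = 3z^2 + 4z.
h(1) = 2, h'(1) = 7, so z₁ = 1 − 2/7 = 5/7.

5/7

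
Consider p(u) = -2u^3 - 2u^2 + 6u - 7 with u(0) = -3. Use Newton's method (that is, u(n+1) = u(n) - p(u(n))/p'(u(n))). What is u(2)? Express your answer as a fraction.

p'(u) = -6u^2 - 4u + 6.
p(-3) = 11, p'(-3) = -36, so u(1) = (-3) - 11/(-36) = -97/36.
p(-97/36) = 33517/23328, p'(-97/36) = -5785/216, so u(2) = (-97/36) - (33517/23328)/(-5785/216) = -824959/312390.

-824959/312390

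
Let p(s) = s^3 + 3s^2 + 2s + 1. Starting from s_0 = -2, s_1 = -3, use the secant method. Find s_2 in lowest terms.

p(-2) = 1, p(-3) = -5. s_2 = (-3) - (-5)·((-3) - (-2))/((-5) - 1) = -13/6.

-13/6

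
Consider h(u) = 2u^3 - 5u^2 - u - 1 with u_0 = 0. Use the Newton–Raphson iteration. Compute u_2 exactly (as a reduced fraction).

h'(u) = 6u^2 - 10u - 1.
h(0) = -1, h'(0) = -1, so u_1 = 0 - (-1)/(-1) = -1.
h(-1) = -7, h'(-1) = 15, so u_2 = (-1) - (-7)/15 = -8/15.

-8/15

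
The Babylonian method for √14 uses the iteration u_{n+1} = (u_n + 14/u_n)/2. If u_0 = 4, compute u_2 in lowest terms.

u_1 = (4 + 14/4)/2 = 15/4.
u_2 = (15/4 + 14/(15/4))/2 = 449/120.

449/120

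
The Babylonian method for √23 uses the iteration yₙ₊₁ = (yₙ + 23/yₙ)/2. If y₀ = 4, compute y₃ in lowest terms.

17913697/3735264

y₁ = (4 + 23/4)/2 = 39/8.
y₂ = (39/8 + 23/(39/8))/2 = 2993/624.
y₃ = (2993/624 + 23/(2993/624))/2 = 17913697/3735264.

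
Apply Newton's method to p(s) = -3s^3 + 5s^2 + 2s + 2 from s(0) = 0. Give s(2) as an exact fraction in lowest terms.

-9/17

p'(s) = -9s^2 + 10s + 2.
p(0) = 2, p'(0) = 2, so s(1) = 0 - 2/2 = -1.
p(-1) = 8, p'(-1) = -17, so s(2) = (-1) - 8/(-17) = -9/17.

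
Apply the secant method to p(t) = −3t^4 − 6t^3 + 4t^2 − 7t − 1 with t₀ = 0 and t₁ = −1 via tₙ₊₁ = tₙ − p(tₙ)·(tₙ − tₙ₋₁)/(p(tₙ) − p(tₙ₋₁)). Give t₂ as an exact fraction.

−1/14

p(0) = −1, p(−1) = 13. t₂ = (−1) − 13·((−1) − 0)/(13 − (−1)) = −1/14.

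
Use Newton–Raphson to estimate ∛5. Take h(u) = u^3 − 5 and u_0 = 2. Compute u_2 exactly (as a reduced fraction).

h'(u) = 3u^2.
h(2) = 3, h'(2) = 12, so u_1 = 2 − 3/12 = 7/4.
h(7/4) = 23/64, h'(7/4) = 147/16, so u_2 = (7/4) − (23/64)/(147/16) = 503/294.

503/294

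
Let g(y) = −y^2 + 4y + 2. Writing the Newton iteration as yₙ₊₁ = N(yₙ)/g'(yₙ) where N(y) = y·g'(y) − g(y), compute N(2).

−6

g'(y) = −2y + 4.
N(y) = y·g'(y) − g(y) = y·(−2y + 4) − (−y^2 + 4y + 2) = −y^2 − 2.
N(2) = −6.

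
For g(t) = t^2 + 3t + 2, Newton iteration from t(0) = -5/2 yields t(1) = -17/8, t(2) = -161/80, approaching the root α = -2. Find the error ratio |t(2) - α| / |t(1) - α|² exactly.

4/5

t(1) - α = -17/8 - (-2) = -17/8 + 2 = -1/8, so |t(1) - α| = 1/8.
t(2) - α = -161/80 - (-2) = -161/80 + 2 = -1/80, so |t(2) - α| = 1/80.
|t(1) - α|² = 1/64.
Ratio = (1/80) / (1/64) = 4/5.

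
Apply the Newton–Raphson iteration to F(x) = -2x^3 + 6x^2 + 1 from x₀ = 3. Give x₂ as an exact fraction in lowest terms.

86158/28215

F'(x) = -6x^2 + 12x.
F(3) = 1, F'(3) = -18, so x₁ = 3 - 1/(-18) = 55/18.
F(55/18) = -109/2916, F'(55/18) = -1045/54, so x₂ = (55/18) - (-109/2916)/(-1045/54) = 86158/28215.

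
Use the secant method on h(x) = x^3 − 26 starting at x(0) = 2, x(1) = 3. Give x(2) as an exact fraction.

h(2) = −18, h(3) = 1. x(2) = 3 − 1·(3 − 2)/(1 − (−18)) = 56/19.

56/19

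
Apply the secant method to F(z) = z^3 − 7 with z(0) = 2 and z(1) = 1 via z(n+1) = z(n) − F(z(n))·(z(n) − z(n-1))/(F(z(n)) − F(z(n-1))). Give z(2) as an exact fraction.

F(2) = 1, F(1) = −6. z(2) = 1 − (−6)·(1 − 2)/((−6) − 1) = 13/7.

13/7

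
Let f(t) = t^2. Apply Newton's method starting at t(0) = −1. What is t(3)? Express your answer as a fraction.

f'(t) = 2t.
f(−1) = 1, f'(−1) = −2, so t(1) = (−1) − 1/(−2) = −1/2.
f(−1/2) = 1/4, f'(−1/2) = −1, so t(2) = (−1/2) − (1/4)/(−1) = −1/4.
f(−1/4) = 1/16, f'(−1/4) = −1/2, so t(3) = (−1/4) − (1/16)/(−1/2) = −1/8.

−1/8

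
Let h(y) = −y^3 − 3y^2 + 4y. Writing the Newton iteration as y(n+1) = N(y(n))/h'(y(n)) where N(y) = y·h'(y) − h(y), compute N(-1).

−1

h'(y) = −3y^2 − 6y + 4.
N(y) = y·h'(y) − h(y) = y·(−3y^2 − 6y + 4) − (−y^3 − 3y^2 + 4y) = −2y^3 − 3y^2.
N(-1) = −1.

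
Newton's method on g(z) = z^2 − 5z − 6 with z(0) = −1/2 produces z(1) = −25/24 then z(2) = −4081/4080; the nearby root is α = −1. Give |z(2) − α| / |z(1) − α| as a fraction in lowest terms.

1/170

z(1) − α = −25/24 − (−1) = −25/24 + 1 = −1/24, so |z(1) − α| = 1/24.
z(2) − α = −4081/4080 − (−1) = −4081/4080 + 1 = −1/4080, so |z(2) − α| = 1/4080.
Ratio = (1/4080) / (1/24) = 1/170.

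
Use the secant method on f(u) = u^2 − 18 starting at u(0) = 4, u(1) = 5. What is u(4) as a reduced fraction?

13411/3161

f(4) = −2, f(5) = 7. u(2) = 5 − 7·(5 − 4)/(7 − (−2)) = 38/9.
f(5) = 7, f(38/9) = −14/81. u(3) = (38/9) − (−14/81)·((38/9) − 5)/((−14/81) − 7) = 352/83.
f(38/9) = −14/81, f(352/83) = −98/6889. u(4) = (352/83) − (−98/6889)·((352/83) − (38/9))/((−98/6889) − (−14/81)) = 13411/3161.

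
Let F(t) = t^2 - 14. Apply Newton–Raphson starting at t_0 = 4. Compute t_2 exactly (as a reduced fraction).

449/120

F'(t) = 2t.
F(4) = 2, F'(4) = 8, so t_1 = 4 - 2/8 = 15/4.
F(15/4) = 1/16, F'(15/4) = 15/2, so t_2 = (15/4) - (1/16)/(15/2) = 449/120.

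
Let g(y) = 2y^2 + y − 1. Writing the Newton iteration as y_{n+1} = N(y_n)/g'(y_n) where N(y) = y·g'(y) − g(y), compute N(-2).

g'(y) = 4y + 1.
N(y) = y·g'(y) − g(y) = y·(4y + 1) − (2y^2 + y − 1) = 2y^2 + 1.
N(-2) = 9.

9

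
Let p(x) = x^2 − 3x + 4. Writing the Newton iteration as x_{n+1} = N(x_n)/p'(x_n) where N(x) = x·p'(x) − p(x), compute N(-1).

p'(x) = 2x − 3.
N(x) = x·p'(x) − p(x) = x·(2x − 3) − (x^2 − 3x + 4) = x^2 − 4.
N(-1) = −3.

−3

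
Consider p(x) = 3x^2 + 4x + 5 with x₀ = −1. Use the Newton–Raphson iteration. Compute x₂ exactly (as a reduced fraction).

−1/5

p'(x) = 6x + 4.
p(−1) = 4, p'(−1) = −2, so x₁ = (−1) − 4/(−2) = 1.
p(1) = 12, p'(1) = 10, so x₂ = 1 − 12/10 = −1/5.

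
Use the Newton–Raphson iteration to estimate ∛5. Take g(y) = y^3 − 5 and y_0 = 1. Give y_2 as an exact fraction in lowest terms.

g'(y) = 3y^2.
g(1) = −4, g'(1) = 3, so y_1 = 1 − (−4)/3 = 7/3.
g(7/3) = 208/27, g'(7/3) = 49/3, so y_2 = (7/3) − (208/27)/(49/3) = 821/441.

821/441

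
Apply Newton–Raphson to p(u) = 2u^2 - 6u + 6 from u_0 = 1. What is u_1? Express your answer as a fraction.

2

p'(u) = 4u - 6.
p(1) = 2, p'(1) = -2, so u_1 = 1 - 2/(-2) = 2.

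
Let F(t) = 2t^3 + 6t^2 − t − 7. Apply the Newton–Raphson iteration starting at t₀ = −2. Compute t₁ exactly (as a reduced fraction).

F'(t) = 6t^2 + 12t − 1.
F(−2) = 3, F'(−2) = −1, so t₁ = (−2) − 3/(−1) = 1.

1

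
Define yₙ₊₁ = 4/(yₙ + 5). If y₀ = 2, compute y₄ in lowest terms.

y₁ = 4/(2 + 5) = 4/7.
y₂ = 4/(4/7 + 5) = 28/39.
y₃ = 4/(28/39 + 5) = 156/223.
y₄ = 4/(156/223 + 5) = 892/1271.

892/1271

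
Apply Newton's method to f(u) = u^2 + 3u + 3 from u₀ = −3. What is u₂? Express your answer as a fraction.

f'(u) = 2u + 3.
f(−3) = 3, f'(−3) = −3, so u₁ = (−3) − 3/(−3) = −2.
f(−2) = 1, f'(−2) = −1, so u₂ = (−2) − 1/(−1) = −1.

−1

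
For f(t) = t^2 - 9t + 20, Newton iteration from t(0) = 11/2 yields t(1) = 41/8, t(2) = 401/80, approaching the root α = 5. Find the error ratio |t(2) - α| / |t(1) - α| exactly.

1/10

t(1) - α = 41/8 - 5 = 1/8, so |t(1) - α| = 1/8.
t(2) - α = 401/80 - 5 = 1/80, so |t(2) - α| = 1/80.
Ratio = (1/80) / (1/8) = 1/10.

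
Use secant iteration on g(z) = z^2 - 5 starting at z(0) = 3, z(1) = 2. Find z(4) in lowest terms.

521/233

g(3) = 4, g(2) = -1. z(2) = 2 - (-1)·(2 - 3)/((-1) - 4) = 11/5.
g(2) = -1, g(11/5) = -4/25. z(3) = (11/5) - (-4/25)·((11/5) - 2)/((-4/25) - (-1)) = 47/21.
g(11/5) = -4/25, g(47/21) = 4/441. z(4) = (47/21) - (4/441)·((47/21) - (11/5))/((4/441) - (-4/25)) = 521/233.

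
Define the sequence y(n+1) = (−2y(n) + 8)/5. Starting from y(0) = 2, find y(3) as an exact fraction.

y(1) = (−2·2 + 8)/5 = 4/5.
y(2) = (−2·(4/5) + 8)/5 = 32/25.
y(3) = (−2·(32/25) + 8)/5 = 136/125.

136/125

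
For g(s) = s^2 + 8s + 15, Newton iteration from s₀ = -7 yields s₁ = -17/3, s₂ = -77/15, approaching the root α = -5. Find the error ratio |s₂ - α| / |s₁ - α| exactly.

s₁ - α = -17/3 - (-5) = -17/3 + 5 = -2/3, so |s₁ - α| = 2/3.
s₂ - α = -77/15 - (-5) = -77/15 + 5 = -2/15, so |s₂ - α| = 2/15.
Ratio = (2/15) / (2/3) = 1/5.

1/5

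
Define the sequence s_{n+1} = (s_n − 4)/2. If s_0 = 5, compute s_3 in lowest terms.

−23/8

s_1 = (5 − 4)/2 = 1/2.
s_2 = ((1/2) − 4)/2 = −7/4.
s_3 = ((−7/4) − 4)/2 = −23/8.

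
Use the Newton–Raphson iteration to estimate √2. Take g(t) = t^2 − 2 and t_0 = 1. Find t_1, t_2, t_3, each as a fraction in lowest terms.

t_1 = 3/2, t_2 = 17/12, t_3 = 577/408

g'(t) = 2t.
g(1) = −1, g'(1) = 2, so t_1 = 1 − (−1)/2 = 3/2.
g(3/2) = 1/4, g'(3/2) = 3, so t_2 = (3/2) − (1/4)/3 = 17/12.
g(17/12) = 1/144, g'(17/12) = 17/6, so t_3 = (17/12) − (1/144)/(17/6) = 577/408.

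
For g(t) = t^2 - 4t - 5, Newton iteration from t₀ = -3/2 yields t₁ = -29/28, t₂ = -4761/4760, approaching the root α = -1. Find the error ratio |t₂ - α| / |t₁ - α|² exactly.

14/85

t₁ - α = -29/28 - (-1) = -29/28 + 1 = -1/28, so |t₁ - α| = 1/28.
t₂ - α = -4761/4760 - (-1) = -4761/4760 + 1 = -1/4760, so |t₂ - α| = 1/4760.
|t₁ - α|² = 1/784.
Ratio = (1/4760) / (1/784) = 14/85.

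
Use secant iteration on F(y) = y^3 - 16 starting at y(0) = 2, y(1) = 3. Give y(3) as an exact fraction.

19990/7987

F(2) = -8, F(3) = 11. y(2) = 3 - 11·(3 - 2)/(11 - (-8)) = 46/19.
F(3) = 11, F(46/19) = -12408/6859. y(3) = (46/19) - (-12408/6859)·((46/19) - 3)/((-12408/6859) - 11) = 19990/7987.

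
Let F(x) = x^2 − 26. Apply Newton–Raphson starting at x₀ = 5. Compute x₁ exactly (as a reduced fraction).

51/10

F'(x) = 2x.
F(5) = −1, F'(5) = 10, so x₁ = 5 − (−1)/10 = 51/10.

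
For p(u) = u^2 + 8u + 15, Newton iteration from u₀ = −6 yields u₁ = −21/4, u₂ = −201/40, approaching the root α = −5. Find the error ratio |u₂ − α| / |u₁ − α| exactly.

u₁ − α = −21/4 − (−5) = −21/4 + 5 = −1/4, so |u₁ − α| = 1/4.
u₂ − α = −201/40 − (−5) = −201/40 + 5 = −1/40, so |u₂ − α| = 1/40.
Ratio = (1/40) / (1/4) = 1/10.

1/10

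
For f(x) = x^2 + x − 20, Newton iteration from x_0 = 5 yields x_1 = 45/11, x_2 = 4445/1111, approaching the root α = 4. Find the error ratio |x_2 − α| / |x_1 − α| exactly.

x_1 − α = 45/11 − 4 = 1/11, so |x_1 − α| = 1/11.
x_2 − α = 4445/1111 − 4 = 1/1111, so |x_2 − α| = 1/1111.
Ratio = (1/1111) / (1/11) = 1/101.

1/101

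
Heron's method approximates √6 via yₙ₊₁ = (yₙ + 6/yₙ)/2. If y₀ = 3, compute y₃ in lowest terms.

4801/1960

y₁ = (3 + 6/3)/2 = 5/2.
y₂ = (5/2 + 6/(5/2))/2 = 49/20.
y₃ = (49/20 + 6/(49/20))/2 = 4801/1960.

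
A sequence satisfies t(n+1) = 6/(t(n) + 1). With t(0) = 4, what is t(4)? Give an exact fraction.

t(1) = 6/(4 + 1) = 6/5.
t(2) = 6/(6/5 + 1) = 30/11.
t(3) = 6/(30/11 + 1) = 66/41.
t(4) = 6/(66/41 + 1) = 246/107.

246/107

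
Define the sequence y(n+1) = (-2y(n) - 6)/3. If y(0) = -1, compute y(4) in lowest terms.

y(1) = (-2·(-1) - 6)/3 = -4/3.
y(2) = (-2·(-4/3) - 6)/3 = -10/9.
y(3) = (-2·(-10/9) - 6)/3 = -34/27.
y(4) = (-2·(-34/27) - 6)/3 = -94/81.

-94/81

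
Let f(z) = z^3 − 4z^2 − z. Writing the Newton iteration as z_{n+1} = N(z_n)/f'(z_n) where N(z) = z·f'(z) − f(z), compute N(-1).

−6

f'(z) = 3z^2 − 8z − 1.
N(z) = z·f'(z) − f(z) = z·(3z^2 − 8z − 1) − (z^3 − 4z^2 − z) = 2z^3 − 4z^2.
N(-1) = −6.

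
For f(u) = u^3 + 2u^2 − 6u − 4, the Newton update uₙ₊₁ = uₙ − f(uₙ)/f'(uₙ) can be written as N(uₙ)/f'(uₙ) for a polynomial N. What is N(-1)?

f'(u) = 3u^2 + 4u − 6.
N(u) = u·f'(u) − f(u) = u·(3u^2 + 4u − 6) − (u^3 + 2u^2 − 6u − 4) = 2u^3 + 2u^2 + 4.
N(-1) = 4.

4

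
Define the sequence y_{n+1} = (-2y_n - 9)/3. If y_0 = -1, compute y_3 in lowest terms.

y_1 = (-2·(-1) - 9)/3 = -7/3.
y_2 = (-2·(-7/3) - 9)/3 = -13/9.
y_3 = (-2·(-13/9) - 9)/3 = -55/27.

-55/27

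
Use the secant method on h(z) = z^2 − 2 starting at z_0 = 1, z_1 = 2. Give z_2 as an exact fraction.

h(1) = −1, h(2) = 2. z_2 = 2 − 2·(2 − 1)/(2 − (−1)) = 4/3.

4/3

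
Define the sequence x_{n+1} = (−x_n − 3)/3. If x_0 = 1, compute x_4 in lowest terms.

x_1 = (−1 − 3)/3 = −4/3.
x_2 = (−(−4/3) − 3)/3 = −5/9.
x_3 = (−(−5/9) − 3)/3 = −22/27.
x_4 = (−(−22/27) − 3)/3 = −59/81.

−59/81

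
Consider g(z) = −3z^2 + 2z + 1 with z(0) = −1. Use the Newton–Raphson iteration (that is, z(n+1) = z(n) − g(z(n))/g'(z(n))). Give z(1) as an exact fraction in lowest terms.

g'(z) = −6z + 2.
g(−1) = −4, g'(−1) = 8, so z(1) = (−1) − (−4)/8 = −1/2.

−1/2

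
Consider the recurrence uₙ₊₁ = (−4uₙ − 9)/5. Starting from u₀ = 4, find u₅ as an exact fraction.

u₁ = (−4·4 − 9)/5 = −5.
u₂ = (−4·(−5) − 9)/5 = 11/5.
u₃ = (−4·(11/5) − 9)/5 = −89/25.
u₄ = (−4·(−89/25) − 9)/5 = 131/125.
u₅ = (−4·(131/125) − 9)/5 = −1649/625.

−1649/625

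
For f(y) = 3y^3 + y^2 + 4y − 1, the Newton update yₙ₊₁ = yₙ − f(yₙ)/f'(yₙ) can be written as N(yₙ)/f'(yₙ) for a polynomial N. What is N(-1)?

f'(y) = 9y^2 + 2y + 4.
N(y) = y·f'(y) − f(y) = y·(9y^2 + 2y + 4) − (3y^3 + y^2 + 4y − 1) = 6y^3 + y^2 + 1.
N(-1) = −4.

−4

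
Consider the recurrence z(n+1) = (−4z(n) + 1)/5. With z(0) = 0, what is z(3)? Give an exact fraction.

21/125

z(1) = (−4·0 + 1)/5 = 1/5.
z(2) = (−4·(1/5) + 1)/5 = 1/25.
z(3) = (−4·(1/25) + 1)/5 = 21/125.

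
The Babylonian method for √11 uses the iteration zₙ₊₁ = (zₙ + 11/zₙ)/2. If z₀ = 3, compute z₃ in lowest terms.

79201/23880

z₁ = (3 + 11/3)/2 = 10/3.
z₂ = (10/3 + 11/(10/3))/2 = 199/60.
z₃ = (199/60 + 11/(199/60))/2 = 79201/23880.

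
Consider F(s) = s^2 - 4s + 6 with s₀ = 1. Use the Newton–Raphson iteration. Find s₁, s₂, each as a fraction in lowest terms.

s₁ = 5/2, s₂ = 1/4

F'(s) = 2s - 4.
F(1) = 3, F'(1) = -2, so s₁ = 1 - 3/(-2) = 5/2.
F(5/2) = 9/4, F'(5/2) = 1, so s₂ = (5/2) - (9/4)/1 = 1/4.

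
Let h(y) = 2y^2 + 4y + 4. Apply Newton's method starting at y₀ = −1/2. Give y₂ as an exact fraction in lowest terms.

−17/24

h'(y) = 4y + 4.
h(−1/2) = 5/2, h'(−1/2) = 2, so y₁ = (−1/2) − (5/2)/2 = −7/4.
h(−7/4) = 25/8, h'(−7/4) = −3, so y₂ = (−7/4) − (25/8)/(−3) = −17/24.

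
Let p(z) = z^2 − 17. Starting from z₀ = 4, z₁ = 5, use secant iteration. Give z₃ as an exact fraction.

p(4) = −1, p(5) = 8. z₂ = 5 − 8·(5 − 4)/(8 − (−1)) = 37/9.
p(5) = 8, p(37/9) = −8/81. z₃ = (37/9) − (−8/81)·((37/9) − 5)/((−8/81) − 8) = 169/41.

169/41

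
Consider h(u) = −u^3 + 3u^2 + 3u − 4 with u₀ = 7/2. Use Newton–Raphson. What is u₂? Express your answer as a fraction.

228748/64821

h'(u) = −3u^2 + 6u + 3.
h(7/2) = 3/8, h'(7/2) = −51/4, so u₁ = (7/2) − (3/8)/(−51/4) = 60/17.
h(60/17) = −32/4913, h'(60/17) = −3813/289, so u₂ = (60/17) − (−32/4913)/(−3813/289) = 228748/64821.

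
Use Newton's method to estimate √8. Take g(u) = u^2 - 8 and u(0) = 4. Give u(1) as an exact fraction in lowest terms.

g'(u) = 2u.
g(4) = 8, g'(4) = 8, so u(1) = 4 - 8/8 = 3.

3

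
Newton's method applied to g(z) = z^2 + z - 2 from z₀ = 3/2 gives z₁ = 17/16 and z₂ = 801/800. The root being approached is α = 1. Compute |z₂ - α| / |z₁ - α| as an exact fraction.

z₁ - α = 17/16 - 1 = 1/16, so |z₁ - α| = 1/16.
z₂ - α = 801/800 - 1 = 1/800, so |z₂ - α| = 1/800.
Ratio = (1/800) / (1/16) = 1/50.

1/50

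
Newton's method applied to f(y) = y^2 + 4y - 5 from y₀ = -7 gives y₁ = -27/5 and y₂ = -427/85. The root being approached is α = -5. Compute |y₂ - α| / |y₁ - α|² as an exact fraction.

5/34

y₁ - α = -27/5 - (-5) = -27/5 + 5 = -2/5, so |y₁ - α| = 2/5.
y₂ - α = -427/85 - (-5) = -427/85 + 5 = -2/85, so |y₂ - α| = 2/85.
|y₁ - α|² = 4/25.
Ratio = (2/85) / (4/25) = 5/34.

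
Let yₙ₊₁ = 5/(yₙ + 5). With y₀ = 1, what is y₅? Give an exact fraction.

240/281

y₁ = 5/(1 + 5) = 5/6.
y₂ = 5/(5/6 + 5) = 6/7.
y₃ = 5/(6/7 + 5) = 35/41.
y₄ = 5/(35/41 + 5) = 41/48.
y₅ = 5/(41/48 + 5) = 240/281.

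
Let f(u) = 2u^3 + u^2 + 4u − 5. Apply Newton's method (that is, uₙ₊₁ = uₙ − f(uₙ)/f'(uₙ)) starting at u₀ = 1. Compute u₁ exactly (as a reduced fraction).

f'(u) = 6u^2 + 2u + 4.
f(1) = 2, f'(1) = 12, so u₁ = 1 − 2/12 = 5/6.

5/6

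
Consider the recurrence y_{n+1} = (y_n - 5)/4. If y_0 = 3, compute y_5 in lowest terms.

-851/512

y_1 = (3 - 5)/4 = -1/2.
y_2 = ((-1/2) - 5)/4 = -11/8.
y_3 = ((-11/8) - 5)/4 = -51/32.
y_4 = ((-51/32) - 5)/4 = -211/128.
y_5 = ((-211/128) - 5)/4 = -851/512.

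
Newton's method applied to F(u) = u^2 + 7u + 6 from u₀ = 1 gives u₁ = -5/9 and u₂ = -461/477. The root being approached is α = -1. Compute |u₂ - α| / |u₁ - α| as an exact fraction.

4/53

u₁ - α = -5/9 - (-1) = -5/9 + 1 = 4/9, so |u₁ - α| = 4/9.
u₂ - α = -461/477 - (-1) = -461/477 + 1 = 16/477, so |u₂ - α| = 16/477.
Ratio = (16/477) / (4/9) = 4/53.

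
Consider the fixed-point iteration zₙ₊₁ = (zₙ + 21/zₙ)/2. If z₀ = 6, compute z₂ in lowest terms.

697/152

z₁ = (6 + 21/6)/2 = 19/4.
z₂ = (19/4 + 21/(19/4))/2 = 697/152.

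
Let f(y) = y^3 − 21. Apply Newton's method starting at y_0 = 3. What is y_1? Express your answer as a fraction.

25/9

f'(y) = 3y^2.
f(3) = 6, f'(3) = 27, so y_1 = 3 − 6/27 = 25/9.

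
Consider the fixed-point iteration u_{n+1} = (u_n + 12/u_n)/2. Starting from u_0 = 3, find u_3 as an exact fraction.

18817/5432

u_1 = (3 + 12/3)/2 = 7/2.
u_2 = (7/2 + 12/(7/2))/2 = 97/28.
u_3 = (97/28 + 12/(97/28))/2 = 18817/5432.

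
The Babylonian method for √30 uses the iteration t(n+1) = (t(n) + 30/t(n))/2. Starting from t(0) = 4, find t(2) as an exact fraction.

1009/184

t(1) = (4 + 30/4)/2 = 23/4.
t(2) = (23/4 + 30/(23/4))/2 = 1009/184.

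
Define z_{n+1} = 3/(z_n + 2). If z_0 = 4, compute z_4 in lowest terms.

48/47

z_1 = 3/(4 + 2) = 1/2.
z_2 = 3/(1/2 + 2) = 6/5.
z_3 = 3/(6/5 + 2) = 15/16.
z_4 = 3/(15/16 + 2) = 48/47.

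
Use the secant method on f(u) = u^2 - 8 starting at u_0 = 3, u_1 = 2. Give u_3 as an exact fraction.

17/6

f(3) = 1, f(2) = -4. u_2 = 2 - (-4)·(2 - 3)/((-4) - 1) = 14/5.
f(2) = -4, f(14/5) = -4/25. u_3 = (14/5) - (-4/25)·((14/5) - 2)/((-4/25) - (-4)) = 17/6.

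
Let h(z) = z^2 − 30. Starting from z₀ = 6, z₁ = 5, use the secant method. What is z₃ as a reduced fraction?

h(6) = 6, h(5) = −5. z₂ = 5 − (−5)·(5 − 6)/((−5) − 6) = 60/11.
h(5) = −5, h(60/11) = −30/121. z₃ = (60/11) − (−30/121)·((60/11) − 5)/((−30/121) − (−5)) = 126/23.

126/23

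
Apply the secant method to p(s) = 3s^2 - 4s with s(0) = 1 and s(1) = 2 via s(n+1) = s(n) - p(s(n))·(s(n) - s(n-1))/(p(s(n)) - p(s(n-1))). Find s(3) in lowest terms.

9/7

p(1) = -1, p(2) = 4. s(2) = 2 - 4·(2 - 1)/(4 - (-1)) = 6/5.
p(2) = 4, p(6/5) = -12/25. s(3) = (6/5) - (-12/25)·((6/5) - 2)/((-12/25) - 4) = 9/7.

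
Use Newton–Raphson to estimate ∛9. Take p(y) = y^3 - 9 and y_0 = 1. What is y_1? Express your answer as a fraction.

p'(y) = 3y^2.
p(1) = -8, p'(1) = 3, so y_1 = 1 - (-8)/3 = 11/3.

11/3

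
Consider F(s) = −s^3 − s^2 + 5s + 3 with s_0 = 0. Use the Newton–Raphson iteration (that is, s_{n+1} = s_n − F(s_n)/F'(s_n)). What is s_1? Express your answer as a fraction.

F'(s) = −3s^2 − 2s + 5.
F(0) = 3, F'(0) = 5, so s_1 = 0 − 3/5 = −3/5.

−3/5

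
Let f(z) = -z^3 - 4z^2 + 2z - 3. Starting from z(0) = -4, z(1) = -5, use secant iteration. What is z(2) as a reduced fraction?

f(-4) = -11, f(-5) = 12. z(2) = (-5) - 12·((-5) - (-4))/(12 - (-11)) = -103/23.

-103/23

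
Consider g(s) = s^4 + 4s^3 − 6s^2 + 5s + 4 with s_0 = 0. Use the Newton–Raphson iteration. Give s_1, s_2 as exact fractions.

s_1 = −4/5, s_2 = −6692/12645

g'(s) = 4s^3 + 12s^2 − 12s + 5.
g(0) = 4, g'(0) = 5, so s_1 = 0 − 4/5 = −4/5.
g(−4/5) = −3424/625, g'(−4/5) = 2529/125, so s_2 = (−4/5) − (−3424/625)/(2529/125) = −6692/12645.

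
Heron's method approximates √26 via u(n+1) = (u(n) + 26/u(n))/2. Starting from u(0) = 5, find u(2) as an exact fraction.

u(1) = (5 + 26/5)/2 = 51/10.
u(2) = (51/10 + 26/(51/10))/2 = 5201/1020.

5201/1020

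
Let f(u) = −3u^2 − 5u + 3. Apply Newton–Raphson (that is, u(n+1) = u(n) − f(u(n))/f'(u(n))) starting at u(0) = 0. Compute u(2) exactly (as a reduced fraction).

102/215

f'(u) = −6u − 5.
f(0) = 3, f'(0) = −5, so u(1) = 0 − 3/(−5) = 3/5.
f(3/5) = −27/25, f'(3/5) = −43/5, so u(2) = (3/5) − (−27/25)/(−43/5) = 102/215.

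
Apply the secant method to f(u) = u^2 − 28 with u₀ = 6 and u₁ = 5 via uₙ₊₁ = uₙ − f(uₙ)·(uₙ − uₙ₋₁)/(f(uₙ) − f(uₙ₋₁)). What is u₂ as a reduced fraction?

f(6) = 8, f(5) = −3. u₂ = 5 − (−3)·(5 − 6)/((−3) − 8) = 58/11.

58/11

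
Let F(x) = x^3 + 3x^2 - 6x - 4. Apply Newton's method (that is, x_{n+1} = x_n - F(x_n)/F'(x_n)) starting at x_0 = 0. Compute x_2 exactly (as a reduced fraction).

-64/117

F'(x) = 3x^2 + 6x - 6.
F(0) = -4, F'(0) = -6, so x_1 = 0 - (-4)/(-6) = -2/3.
F(-2/3) = 28/27, F'(-2/3) = -26/3, so x_2 = (-2/3) - (28/27)/(-26/3) = -64/117.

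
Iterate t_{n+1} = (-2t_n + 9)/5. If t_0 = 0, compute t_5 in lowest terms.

t_1 = (-2·0 + 9)/5 = 9/5.
t_2 = (-2·(9/5) + 9)/5 = 27/25.
t_3 = (-2·(27/25) + 9)/5 = 171/125.
t_4 = (-2·(171/125) + 9)/5 = 783/625.
t_5 = (-2·(783/625) + 9)/5 = 4059/3125.

4059/3125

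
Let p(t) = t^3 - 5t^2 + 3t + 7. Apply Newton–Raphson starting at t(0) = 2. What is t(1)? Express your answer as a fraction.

p'(t) = 3t^2 - 10t + 3.
p(2) = 1, p'(2) = -5, so t(1) = 2 - 1/(-5) = 11/5.

11/5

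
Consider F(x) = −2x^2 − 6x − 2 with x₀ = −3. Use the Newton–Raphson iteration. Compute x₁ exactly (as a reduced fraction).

−8/3

F'(x) = −4x − 6.
F(−3) = −2, F'(−3) = 6, so x₁ = (−3) − (−2)/6 = −8/3.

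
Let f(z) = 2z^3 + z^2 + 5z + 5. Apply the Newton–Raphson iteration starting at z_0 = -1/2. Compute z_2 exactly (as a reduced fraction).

f'(z) = 6z^2 + 2z + 5.
f(-1/2) = 5/2, f'(-1/2) = 11/2, so z_1 = (-1/2) - (5/2)/(11/2) = -21/22.
f(-21/22) = -800/1331, f'(-21/22) = 2071/242, so z_2 = (-21/22) - (-800/1331)/(2071/242) = -40291/45562.

-40291/45562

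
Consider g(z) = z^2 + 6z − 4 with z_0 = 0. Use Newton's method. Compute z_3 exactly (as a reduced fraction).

g'(z) = 2z + 6.
g(0) = −4, g'(0) = 6, so z_1 = 0 − (−4)/6 = 2/3.
g(2/3) = 4/9, g'(2/3) = 22/3, so z_2 = (2/3) − (4/9)/(22/3) = 20/33.
g(20/33) = 4/1089, g'(20/33) = 238/33, so z_3 = (20/33) − (4/1089)/(238/33) = 2378/3927.

2378/3927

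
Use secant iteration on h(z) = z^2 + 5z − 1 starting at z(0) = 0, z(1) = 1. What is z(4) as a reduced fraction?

229/1189

h(0) = −1, h(1) = 5. z(2) = 1 − 5·(1 − 0)/(5 − (−1)) = 1/6.
h(1) = 5, h(1/6) = −5/36. z(3) = (1/6) − (−5/36)·((1/6) − 1)/((−5/36) − 5) = 7/37.
h(1/6) = −5/36, h(7/37) = −25/1369. z(4) = (7/37) − (−25/1369)·((7/37) − (1/6))/((−25/1369) − (−5/36)) = 229/1189.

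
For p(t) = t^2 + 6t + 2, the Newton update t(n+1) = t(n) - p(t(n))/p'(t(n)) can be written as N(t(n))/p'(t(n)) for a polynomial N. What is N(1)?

-1

p'(t) = 2t + 6.
N(t) = t·p'(t) - p(t) = t·(2t + 6) - (t^2 + 6t + 2) = t^2 - 2.
N(1) = -1.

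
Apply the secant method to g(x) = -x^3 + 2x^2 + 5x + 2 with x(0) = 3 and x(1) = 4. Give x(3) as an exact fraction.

g(3) = 8, g(4) = -10. x(2) = 4 - (-10)·(4 - 3)/((-10) - 8) = 31/9.
g(4) = -10, g(31/9) = 1520/729. x(3) = (31/9) - (1520/729)·((31/9) - 4)/((1520/729) - (-10)) = 3119/881.

3119/881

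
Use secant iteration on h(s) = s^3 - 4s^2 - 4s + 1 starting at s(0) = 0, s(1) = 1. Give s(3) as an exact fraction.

h(0) = 1, h(1) = -6. s(2) = 1 - (-6)·(1 - 0)/((-6) - 1) = 1/7.
h(1) = -6, h(1/7) = 120/343. s(3) = (1/7) - (120/343)·((1/7) - 1)/((120/343) - (-6)) = 23/121.

23/121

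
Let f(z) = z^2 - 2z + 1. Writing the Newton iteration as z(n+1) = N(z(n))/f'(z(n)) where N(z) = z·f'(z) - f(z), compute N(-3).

f'(z) = 2z - 2.
N(z) = z·f'(z) - f(z) = z·(2z - 2) - (z^2 - 2z + 1) = z^2 - 1.
N(-3) = 8.

8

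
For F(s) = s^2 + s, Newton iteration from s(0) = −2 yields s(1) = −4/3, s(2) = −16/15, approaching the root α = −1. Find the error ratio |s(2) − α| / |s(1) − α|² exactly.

3/5

s(1) − α = −4/3 − (−1) = −4/3 + 1 = −1/3, so |s(1) − α| = 1/3.
s(2) − α = −16/15 − (−1) = −16/15 + 1 = −1/15, so |s(2) − α| = 1/15.
|s(1) − α|² = 1/9.
Ratio = (1/15) / (1/9) = 3/5.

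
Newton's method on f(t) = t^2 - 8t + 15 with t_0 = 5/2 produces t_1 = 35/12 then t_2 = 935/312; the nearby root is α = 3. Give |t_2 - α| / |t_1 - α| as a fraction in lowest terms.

t_1 - α = 35/12 - 3 = -1/12, so |t_1 - α| = 1/12.
t_2 - α = 935/312 - 3 = -1/312, so |t_2 - α| = 1/312.
Ratio = (1/312) / (1/12) = 1/26.

1/26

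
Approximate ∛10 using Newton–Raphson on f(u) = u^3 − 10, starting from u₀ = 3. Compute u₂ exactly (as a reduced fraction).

f'(u) = 3u^2.
f(3) = 17, f'(3) = 27, so u₁ = 3 − 17/27 = 64/27.
f(64/27) = 65314/19683, f'(64/27) = 4096/243, so u₂ = (64/27) − (65314/19683)/(4096/243) = 360559/165888.

360559/165888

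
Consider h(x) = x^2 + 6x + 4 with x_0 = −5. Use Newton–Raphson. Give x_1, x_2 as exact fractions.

x_1 = −21/4, x_2 = −377/72

h'(x) = 2x + 6.
h(−5) = −1, h'(−5) = −4, so x_1 = (−5) − (−1)/(−4) = −21/4.
h(−21/4) = 1/16, h'(−21/4) = −9/2, so x_2 = (−21/4) − (1/16)/(−9/2) = −377/72.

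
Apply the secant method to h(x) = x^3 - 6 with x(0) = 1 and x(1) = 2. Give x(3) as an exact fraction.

h(1) = -5, h(2) = 2. x(2) = 2 - 2·(2 - 1)/(2 - (-5)) = 12/7.
h(2) = 2, h(12/7) = -330/343. x(3) = (12/7) - (-330/343)·((12/7) - 2)/((-330/343) - 2) = 459/254.

459/254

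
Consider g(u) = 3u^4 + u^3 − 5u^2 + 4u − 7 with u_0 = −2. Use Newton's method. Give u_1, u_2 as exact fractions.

u_1 = −23/12, u_2 = −663611/347712

g'(u) = 12u^3 + 3u^2 − 10u + 4.
g(−2) = 5, g'(−2) = −60, so u_1 = (−2) − 5/(−60) = −23/12.
g(−23/12) = 2837/6912, g'(−23/12) = −1811/36, so u_2 = (−23/12) − (2837/6912)/(−1811/36) = −663611/347712.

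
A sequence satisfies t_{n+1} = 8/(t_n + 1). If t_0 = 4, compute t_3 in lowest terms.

t_1 = 8/(4 + 1) = 8/5.
t_2 = 8/(8/5 + 1) = 40/13.
t_3 = 8/(40/13 + 1) = 104/53.

104/53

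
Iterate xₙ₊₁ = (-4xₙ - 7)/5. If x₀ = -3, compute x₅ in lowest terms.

x₁ = (-4·(-3) - 7)/5 = 1.
x₂ = (-4·1 - 7)/5 = -11/5.
x₃ = (-4·(-11/5) - 7)/5 = 9/25.
x₄ = (-4·(9/25) - 7)/5 = -211/125.
x₅ = (-4·(-211/125) - 7)/5 = -31/625.

-31/625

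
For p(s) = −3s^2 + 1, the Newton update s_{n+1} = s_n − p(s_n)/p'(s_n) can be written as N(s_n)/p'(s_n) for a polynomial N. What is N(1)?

−4

p'(s) = −6s.
N(s) = s·p'(s) − p(s) = s·(−6s) − (−3s^2 + 1) = −3s^2 − 1.
N(1) = −4.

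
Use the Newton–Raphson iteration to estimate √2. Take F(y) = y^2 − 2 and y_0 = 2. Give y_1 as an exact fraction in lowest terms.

F'(y) = 2y.
F(2) = 2, F'(2) = 4, so y_1 = 2 − 2/4 = 3/2.

3/2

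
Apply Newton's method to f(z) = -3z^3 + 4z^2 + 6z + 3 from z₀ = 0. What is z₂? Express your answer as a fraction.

f'(z) = -9z^2 + 8z + 6.
f(0) = 3, f'(0) = 6, so z₁ = 0 - 3/6 = -1/2.
f(-1/2) = 11/8, f'(-1/2) = -1/4, so z₂ = (-1/2) - (11/8)/(-1/4) = 5.

5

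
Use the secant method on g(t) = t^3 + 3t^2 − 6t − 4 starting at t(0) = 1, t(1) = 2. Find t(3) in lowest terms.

157/91

g(1) = −6, g(2) = 4. t(2) = 2 − 4·(2 − 1)/(4 − (−6)) = 8/5.
g(2) = 4, g(8/5) = −228/125. t(3) = (8/5) − (−228/125)·((8/5) − 2)/((−228/125) − 4) = 157/91.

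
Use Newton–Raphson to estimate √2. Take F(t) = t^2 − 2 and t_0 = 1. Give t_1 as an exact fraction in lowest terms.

F'(t) = 2t.
F(1) = −1, F'(1) = 2, so t_1 = 1 − (−1)/2 = 3/2.

3/2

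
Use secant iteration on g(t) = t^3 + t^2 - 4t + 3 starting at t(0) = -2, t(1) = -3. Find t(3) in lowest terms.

g(-2) = 7, g(-3) = -3. t(2) = (-3) - (-3)·((-3) - (-2))/((-3) - 7) = -27/10.
g(-3) = -3, g(-27/10) = 1407/1000. t(3) = (-27/10) - (1407/1000)·((-27/10) - (-3))/((1407/1000) - (-3)) = -4107/1469.

-4107/1469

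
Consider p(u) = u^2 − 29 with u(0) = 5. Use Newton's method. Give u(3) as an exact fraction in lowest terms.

p'(u) = 2u.
p(5) = −4, p'(5) = 10, so u(1) = 5 − (−4)/10 = 27/5.
p(27/5) = 4/25, p'(27/5) = 54/5, so u(2) = (27/5) − (4/25)/(54/5) = 727/135.
p(727/135) = 4/18225, p'(727/135) = 1454/135, so u(3) = (727/135) − (4/18225)/(1454/135) = 528527/98145.

528527/98145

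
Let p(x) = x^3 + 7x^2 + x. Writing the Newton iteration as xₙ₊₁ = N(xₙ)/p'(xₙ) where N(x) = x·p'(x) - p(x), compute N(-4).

-16

p'(x) = 3x^2 + 14x + 1.
N(x) = x·p'(x) - p(x) = x·(3x^2 + 14x + 1) - (x^3 + 7x^2 + x) = 2x^3 + 7x^2.
N(-4) = -16.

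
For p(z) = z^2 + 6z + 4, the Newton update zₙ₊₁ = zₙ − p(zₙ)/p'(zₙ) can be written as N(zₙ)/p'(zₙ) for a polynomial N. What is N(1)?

p'(z) = 2z + 6.
N(z) = z·p'(z) − p(z) = z·(2z + 6) − (z^2 + 6z + 4) = z^2 − 4.
N(1) = −3.

−3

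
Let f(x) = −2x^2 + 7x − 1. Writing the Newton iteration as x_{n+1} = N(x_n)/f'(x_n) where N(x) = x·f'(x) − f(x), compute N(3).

f'(x) = −4x + 7.
N(x) = x·f'(x) − f(x) = x·(−4x + 7) − (−2x^2 + 7x − 1) = −2x^2 + 1.
N(3) = −17.

−17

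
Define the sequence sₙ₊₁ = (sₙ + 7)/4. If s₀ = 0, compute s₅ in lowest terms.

2387/1024

s₁ = (0 + 7)/4 = 7/4.
s₂ = ((7/4) + 7)/4 = 35/16.
s₃ = ((35/16) + 7)/4 = 147/64.
s₄ = ((147/64) + 7)/4 = 595/256.
s₅ = ((595/256) + 7)/4 = 2387/1024.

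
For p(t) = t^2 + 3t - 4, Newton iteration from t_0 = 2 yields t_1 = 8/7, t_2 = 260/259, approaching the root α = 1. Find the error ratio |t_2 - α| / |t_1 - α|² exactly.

7/37

t_1 - α = 8/7 - 1 = 1/7, so |t_1 - α| = 1/7.
t_2 - α = 260/259 - 1 = 1/259, so |t_2 - α| = 1/259.
|t_1 - α|² = 1/49.
Ratio = (1/259) / (1/49) = 7/37.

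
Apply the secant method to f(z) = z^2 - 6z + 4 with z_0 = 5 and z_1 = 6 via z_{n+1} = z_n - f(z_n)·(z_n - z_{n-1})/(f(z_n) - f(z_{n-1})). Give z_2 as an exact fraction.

26/5

f(5) = -1, f(6) = 4. z_2 = 6 - 4·(6 - 5)/(4 - (-1)) = 26/5.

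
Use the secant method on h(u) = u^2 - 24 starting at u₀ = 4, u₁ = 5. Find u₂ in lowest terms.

h(4) = -8, h(5) = 1. u₂ = 5 - 1·(5 - 4)/(1 - (-8)) = 44/9.

44/9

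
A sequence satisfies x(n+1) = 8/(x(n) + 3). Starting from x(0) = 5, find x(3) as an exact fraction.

8/5

x(1) = 8/(5 + 3) = 1.
x(2) = 8/(1 + 3) = 2.
x(3) = 8/(2 + 3) = 8/5.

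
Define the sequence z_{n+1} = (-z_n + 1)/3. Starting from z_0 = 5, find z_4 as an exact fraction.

25/81

z_1 = (-5 + 1)/3 = -4/3.
z_2 = (-(-4/3) + 1)/3 = 7/9.
z_3 = (-(7/9) + 1)/3 = 2/27.
z_4 = (-(2/27) + 1)/3 = 25/81.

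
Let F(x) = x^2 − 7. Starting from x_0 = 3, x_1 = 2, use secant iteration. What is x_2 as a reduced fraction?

13/5

F(3) = 2, F(2) = −3. x_2 = 2 − (−3)·(2 − 3)/((−3) − 2) = 13/5.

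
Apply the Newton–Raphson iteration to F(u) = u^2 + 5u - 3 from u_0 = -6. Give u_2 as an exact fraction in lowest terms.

-1668/301

F'(u) = 2u + 5.
F(-6) = 3, F'(-6) = -7, so u_1 = (-6) - 3/(-7) = -39/7.
F(-39/7) = 9/49, F'(-39/7) = -43/7, so u_2 = (-39/7) - (9/49)/(-43/7) = -1668/301.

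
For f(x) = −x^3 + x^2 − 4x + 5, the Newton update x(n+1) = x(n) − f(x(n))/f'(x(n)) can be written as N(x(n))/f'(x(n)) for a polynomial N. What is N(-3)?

58

f'(x) = −3x^2 + 2x − 4.
N(x) = x·f'(x) − f(x) = x·(−3x^2 + 2x − 4) − (−x^3 + x^2 − 4x + 5) = −2x^3 + x^2 − 5.
N(-3) = 58.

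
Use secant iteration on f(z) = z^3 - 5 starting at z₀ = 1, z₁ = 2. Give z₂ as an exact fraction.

f(1) = -4, f(2) = 3. z₂ = 2 - 3·(2 - 1)/(3 - (-4)) = 11/7.

11/7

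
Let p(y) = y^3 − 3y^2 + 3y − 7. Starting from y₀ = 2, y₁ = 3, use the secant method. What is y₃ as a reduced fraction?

p(2) = −5, p(3) = 2. y₂ = 3 − 2·(3 − 2)/(2 − (−5)) = 19/7.
p(3) = 2, p(19/7) = −330/343. y₃ = (19/7) − (−330/343)·((19/7) − 3)/((−330/343) − 2) = 713/254.

713/254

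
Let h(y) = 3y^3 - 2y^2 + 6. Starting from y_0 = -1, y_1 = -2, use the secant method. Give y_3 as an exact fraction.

-3529/3344

h(-1) = 1, h(-2) = -26. y_2 = (-2) - (-26)·((-2) - (-1))/((-26) - 1) = -28/27.
h(-2) = -26, h(-28/27) = 3302/6561. y_3 = (-28/27) - (3302/6561)·((-28/27) - (-2))/((3302/6561) - (-26)) = -3529/3344.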